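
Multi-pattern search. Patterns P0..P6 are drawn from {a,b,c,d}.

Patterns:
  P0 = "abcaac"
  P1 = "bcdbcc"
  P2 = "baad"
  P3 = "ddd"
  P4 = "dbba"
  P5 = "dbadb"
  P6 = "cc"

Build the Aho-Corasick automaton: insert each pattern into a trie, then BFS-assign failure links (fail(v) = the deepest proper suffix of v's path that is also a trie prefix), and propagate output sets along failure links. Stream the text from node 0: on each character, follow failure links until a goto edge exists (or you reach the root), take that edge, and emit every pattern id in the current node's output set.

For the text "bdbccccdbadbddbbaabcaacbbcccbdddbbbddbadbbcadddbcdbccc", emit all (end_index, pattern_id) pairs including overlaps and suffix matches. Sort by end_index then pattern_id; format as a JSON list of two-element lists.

Build automaton:
Trie (insert patterns):
  n0 'ε': a→1 b→7 c→25 d→16
  n1 'a': b→2
  n2 'ab': c→3
  n3 'abc': a→4
  n4 'abca': a→5
  n5 'abcaa': c→6
  n6 'abcaac': ·  ←P0
  n7 'b': a→13 c→8
  n8 'bc': d→9
  n9 'bcd': b→10
  n10 'bcdb': c→11
  n11 'bcdbc': c→12
  n12 'bcdbcc': ·  ←P1
  n13 'ba': a→14
  n14 'baa': d→15
  n15 'baad': ·  ←P2
  n16 'd': b→19 d→17
  n17 'dd': d→18
  n18 'ddd': ·  ←P3
  n19 'db': a→22 b→20
  n20 'dbb': a→21
  n21 'dbba': ·  ←P4
  n22 'dba': d→23
  n23 'dbad': b→24
  n24 'dbadb': ·  ←P5
  n25 'c': c→26
  n26 'cc': ·  ←P6

BFS fail/out derivation:
  n1('a'): parent n0 fail=0; on 'a' 0 → fail=0;  out ∅∪∅=∅
  n7('b'): parent n0 fail=0; on 'b' 0 → fail=0;  out ∅∪∅=∅
  n16('d'): parent n0 fail=0; on 'd' 0 → fail=0;  out ∅∪∅=∅
  n25('c'): parent n0 fail=0; on 'c' 0 → fail=0;  out ∅∪∅=∅
  n2('ab'): parent n1 fail=0; on 'b' 0 → fail=7;  out ∅∪∅=∅
  n8('bc'): parent n7 fail=0; on 'c' 0 → fail=25;  out ∅∪∅=∅
  n13('ba'): parent n7 fail=0; on 'a' 0 → fail=1;  out ∅∪∅=∅
  n17('dd'): parent n16 fail=0; on 'd' 0 → fail=16;  out ∅∪∅=∅
  n19('db'): parent n16 fail=0; on 'b' 0 → fail=7;  out ∅∪∅=∅
  n26('cc'): parent n25 fail=0; on 'c' 0 → fail=25;  out {6}∪∅={6}
  n3('abc'): parent n2 fail=7; on 'c' 7 → fail=8;  out ∅∪∅=∅
  n9('bcd'): parent n8 fail=25; on 'd' 25→0 → fail=16;  out ∅∪∅=∅
  n14('baa'): parent n13 fail=1; on 'a' 1→0 → fail=1;  out ∅∪∅=∅
  n18('ddd'): parent n17 fail=16; on 'd' 16 → fail=17;  out {3}∪∅={3}
  n20('dbb'): parent n19 fail=7; on 'b' 7→0 → fail=7;  out ∅∪∅=∅
  n22('dba'): parent n19 fail=7; on 'a' 7 → fail=13;  out ∅∪∅=∅
  n4('abca'): parent n3 fail=8; on 'a' 8→25→0 → fail=1;  out ∅∪∅=∅
  n10('bcdb'): parent n9 fail=16; on 'b' 16 → fail=19;  out ∅∪∅=∅
  n15('baad'): parent n14 fail=1; on 'd' 1→0 → fail=16;  out {2}∪∅={2}
  n21('dbba'): parent n20 fail=7; on 'a' 7 → fail=13;  out {4}∪∅={4}
  n23('dbad'): parent n22 fail=13; on 'd' 13→1→0 → fail=16;  out ∅∪∅=∅
  n5('abcaa'): parent n4 fail=1; on 'a' 1→0 → fail=1;  out ∅∪∅=∅
  n11('bcdbc'): parent n10 fail=19; on 'c' 19→7 → fail=8;  out ∅∪∅=∅
  n24('dbadb'): parent n23 fail=16; on 'b' 16 → fail=19;  out {5}∪∅={5}
  n6('abcaac'): parent n5 fail=1; on 'c' 1→0 → fail=25;  out {0}∪∅={0}
  n12('bcdbcc'): parent n11 fail=8; on 'c' 8→25 → fail=26;  out {1}∪{6}={1,6}

Text stream:
pos 0 'b': at 7
pos 1 'd': at 16 ·f
pos 2 'b': at 19
pos 3 'c': at 8 ·f
pos 4 'c': at 26 ·f  ** P6@[3:4]
pos 5 'c': at 26 ·f  ** P6@[4:5]
pos 6 'c': at 26 ·f  ** P6@[5:6]
pos 7 'd': at 16 ·f
pos 8 'b': at 19
pos 9 'a': at 22
pos 10 'd': at 23
pos 11 'b': at 24  ** P5@[7:11]
pos 12 'd': at 16 ·f
pos 13 'd': at 17
pos 14 'b': at 19 ·f
pos 15 'b': at 20
pos 16 'a': at 21  ** P4@[13:16]
pos 17 'a': at 14 ·f
pos 18 'b': at 2 ·f
pos 19 'c': at 3
pos 20 'a': at 4
pos 21 'a': at 5
pos 22 'c': at 6  ** P0@[17:22]
pos 23 'b': at 7 ·f
pos 24 'b': at 7 ·f
pos 25 'c': at 8
pos 26 'c': at 26 ·f  ** P6@[25:26]
pos 27 'c': at 26 ·f  ** P6@[26:27]
pos 28 'b': at 7 ·f
pos 29 'd': at 16 ·f
pos 30 'd': at 17
pos 31 'd': at 18  ** P3@[29:31]
pos 32 'b': at 19 ·f
pos 33 'b': at 20
pos 34 'b': at 7 ·f
pos 35 'd': at 16 ·f
pos 36 'd': at 17
pos 37 'b': at 19 ·f
pos 38 'a': at 22
pos 39 'd': at 23
pos 40 'b': at 24  ** P5@[36:40]
pos 41 'b': at 20 ·f
pos 42 'c': at 8 ·f
pos 43 'a': at 1 ·f
pos 44 'd': at 16 ·f
pos 45 'd': at 17
pos 46 'd': at 18  ** P3@[44:46]
pos 47 'b': at 19 ·f
pos 48 'c': at 8 ·f
pos 49 'd': at 9
pos 50 'b': at 10
pos 51 'c': at 11
pos 52 'c': at 12  ** P1@[47:52],P6@[51:52]
pos 53 'c': at 26 ·f  ** P6@[52:53]

Matches: [[4,6],[5,6],[6,6],[11,5],[16,4],[22,0],[26,6],[27,6],[31,3],[40,5],[46,3],[52,1],[52,6],[53,6]]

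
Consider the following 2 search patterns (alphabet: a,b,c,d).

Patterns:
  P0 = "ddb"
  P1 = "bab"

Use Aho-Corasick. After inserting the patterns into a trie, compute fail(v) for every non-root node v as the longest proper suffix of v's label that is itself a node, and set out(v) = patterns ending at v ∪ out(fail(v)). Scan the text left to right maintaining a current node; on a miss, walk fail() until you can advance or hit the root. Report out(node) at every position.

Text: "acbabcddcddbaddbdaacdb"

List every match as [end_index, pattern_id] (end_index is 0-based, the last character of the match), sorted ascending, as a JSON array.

Construct AC machine:
Trie (insert patterns):
  n0 'ε': b→4 d→1
  n1 'd': d→2
  n2 'dd': b→3
  n3 'ddb': ·  [P0 ends]
  n4 'b': a→5
  n5 'ba': b→6
  n6 'bab': ·  [P1 ends]

Failure links (BFS by depth):
  fail(1) 'd': from fail(0)=0 chase 'd': 0 ⇒ 0;  out=∅∪out(0)=∅
  fail(4) 'b': from fail(0)=0 chase 'b': 0 ⇒ 0;  out=∅∪out(0)=∅
  fail(2) 'dd': from fail(1)=0 chase 'd': 0 ⇒ 1;  out=∅∪out(1)=∅
  fail(5) 'ba': from fail(4)=0 chase 'a': 0 ⇒ 0;  out=∅∪out(0)=∅
  fail(3) 'ddb': from fail(2)=1 chase 'b': 1→0 ⇒ 4;  out={0}∪out(4)={0}
  fail(6) 'bab': from fail(5)=0 chase 'b': 0 ⇒ 4;  out={1}∪out(4)={1}

Scan:
[0] read 'a'  n0⇒n0
[1] read 'c'  n0⇒n0
[2] read 'b'  n0⇒n4
[3] read 'a'  n4⇒n5
[4] read 'b'  n5⇒n6  → match P1@[2:4]
[5] read 'c'  n6⇒n0 (fail-walked)
[6] read 'd'  n0⇒n1
[7] read 'd'  n1⇒n2
[8] read 'c'  n2⇒n0 (fail-walked)
[9] read 'd'  n0⇒n1
[10] read 'd'  n1⇒n2
[11] read 'b'  n2⇒n3  → match P0@[9:11]
[12] read 'a'  n3⇒n5 (fail-walked)
[13] read 'd'  n5⇒n1 (fail-walked)
[14] read 'd'  n1⇒n2
[15] read 'b'  n2⇒n3  → match P0@[13:15]
[16] read 'd'  n3⇒n1 (fail-walked)
[17] read 'a'  n1⇒n0 (fail-walked)
[18] read 'a'  n0⇒n0
[19] read 'c'  n0⇒n0
[20] read 'd'  n0⇒n1
[21] read 'b'  n1⇒n4 (fail-walked)

Result: [[4,1],[11,0],[15,0]]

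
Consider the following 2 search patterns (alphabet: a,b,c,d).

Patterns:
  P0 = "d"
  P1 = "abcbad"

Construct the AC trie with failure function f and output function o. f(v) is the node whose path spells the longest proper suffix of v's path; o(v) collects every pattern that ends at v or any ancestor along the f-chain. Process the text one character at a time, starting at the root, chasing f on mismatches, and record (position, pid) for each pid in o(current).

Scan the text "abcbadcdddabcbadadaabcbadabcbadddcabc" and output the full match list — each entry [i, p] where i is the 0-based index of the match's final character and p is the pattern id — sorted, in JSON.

Build automaton:
Trie (insert patterns):
  n0 'ε': a→2 d→1
  n1 'd': ·  ←P0
  n2 'a': b→3
  n3 'ab': c→4
  n4 'abc': b→5
  n5 'abcb': a→6
  n6 'abcba': d→7
  n7 'abcbad': ·  ←P1

Failure links (BFS by depth):
  fail(1) 'd': from fail(0)=0 chase 'd': 0 ⇒ 0;  out={0}∪out(0)={0}
  fail(2) 'a': from fail(0)=0 chase 'a': 0 ⇒ 0;  out=∅∪out(0)=∅
  fail(3) 'ab': from fail(2)=0 chase 'b': 0 ⇒ 0;  out=∅∪out(0)=∅
  fail(4) 'abc': from fail(3)=0 chase 'c': 0 ⇒ 0;  out=∅∪out(0)=∅
  fail(5) 'abcb': from fail(4)=0 chase 'b': 0 ⇒ 0;  out=∅∪out(0)=∅
  fail(6) 'abcba': from fail(5)=0 chase 'a': 0 ⇒ 2;  out=∅∪out(2)=∅
  fail(7) 'abcbad': from fail(6)=2 chase 'd': 2→0 ⇒ 1;  out={1}∪out(1)={0,1}

Text stream:
pos 0 'a': at 2
pos 1 'b': at 3
pos 2 'c': at 4
pos 3 'b': at 5
pos 4 'a': at 6
pos 5 'd': at 7  → match P0@[5:5],P1@[0:5]
pos 6 'c': at 0 ·f
pos 7 'd': at 1  → match P0@[7:7]
pos 8 'd': at 1 ·f  → match P0@[8:8]
pos 9 'd': at 1 ·f  → match P0@[9:9]
pos 10 'a': at 2 ·f
pos 11 'b': at 3
pos 12 'c': at 4
pos 13 'b': at 5
pos 14 'a': at 6
pos 15 'd': at 7  → match P0@[15:15],P1@[10:15]
pos 16 'a': at 2 ·f
pos 17 'd': at 1 ·f  → match P0@[17:17]
pos 18 'a': at 2 ·f
pos 19 'a': at 2 ·f
pos 20 'b': at 3
pos 21 'c': at 4
pos 22 'b': at 5
pos 23 'a': at 6
pos 24 'd': at 7  → match P0@[24:24],P1@[19:24]
pos 25 'a': at 2 ·f
pos 26 'b': at 3
pos 27 'c': at 4
pos 28 'b': at 5
pos 29 'a': at 6
pos 30 'd': at 7  → match P0@[30:30],P1@[25:30]
pos 31 'd': at 1 ·f  → match P0@[31:31]
pos 32 'd': at 1 ·f  → match P0@[32:32]
pos 33 'c': at 0 ·f
pos 34 'a': at 2
pos 35 'b': at 3
pos 36 'c': at 4

Matches: [[5,0],[5,1],[7,0],[8,0],[9,0],[15,0],[15,1],[17,0],[24,0],[24,1],[30,0],[30,1],[31,0],[32,0]]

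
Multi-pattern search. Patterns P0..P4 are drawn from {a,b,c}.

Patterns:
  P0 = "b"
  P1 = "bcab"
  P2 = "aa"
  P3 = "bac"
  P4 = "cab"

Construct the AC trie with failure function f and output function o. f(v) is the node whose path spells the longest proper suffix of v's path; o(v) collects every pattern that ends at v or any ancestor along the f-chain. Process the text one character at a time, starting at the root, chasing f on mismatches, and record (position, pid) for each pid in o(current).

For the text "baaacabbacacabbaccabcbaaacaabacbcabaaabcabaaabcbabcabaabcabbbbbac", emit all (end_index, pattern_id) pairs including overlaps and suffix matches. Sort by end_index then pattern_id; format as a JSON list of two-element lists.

Build automaton:
Trie nodes:
  0='ε' goto a→5 b→1 c→9
  1='b' goto a→7 c→2  ←P0
  2='bc' goto a→3
  3='bca' goto b→4
  4='bcab' goto ·  ←P1
  5='a' goto a→6
  6='aa' goto ·  ←P2
  7='ba' goto c→8
  8='bac' goto ·  ←P3
  9='c' goto a→10
  10='ca' goto b→11
  11='cab' goto ·  ←P4

Failure links (BFS by depth):
  n1('b'): parent n0 fail=0; on 'b' 0 → fail=0;  out {0}∪∅={0}
  n5('a'): parent n0 fail=0; on 'a' 0 → fail=0;  out ∅∪∅=∅
  n9('c'): parent n0 fail=0; on 'c' 0 → fail=0;  out ∅∪∅=∅
  n2('bc'): parent n1 fail=0; on 'c' 0 → fail=9;  out ∅∪∅=∅
  n6('aa'): parent n5 fail=0; on 'a' 0 → fail=5;  out {2}∪∅={2}
  n7('ba'): parent n1 fail=0; on 'a' 0 → fail=5;  out ∅∪∅=∅
  n10('ca'): parent n9 fail=0; on 'a' 0 → fail=5;  out ∅∪∅=∅
  n3('bca'): parent n2 fail=9; on 'a' 9 → fail=10;  out ∅∪∅=∅
  n8('bac'): parent n7 fail=5; on 'c' 5→0 → fail=9;  out {3}∪∅={3}
  n11('cab'): parent n10 fail=5; on 'b' 5→0 → fail=1;  out {4}∪{0}={0,4}
  n4('bcab'): parent n3 fail=10; on 'b' 10 → fail=11;  out {1}∪{0,4}={0,1,4}

Run:
pos 0 'b': at 1  emit P0@[0:0]
pos 1 'a': at 7
pos 2 'a': at 6 (via fail)  emit P2@[1:2]
pos 3 'a': at 6 (via fail)  emit P2@[2:3]
pos 4 'c': at 9 (via fail)
pos 5 'a': at 10
pos 6 'b': at 11  emit P0@[6:6],P4@[4:6]
pos 7 'b': at 1 (via fail)  emit P0@[7:7]
pos 8 'a': at 7
pos 9 'c': at 8  emit P3@[7:9]
pos 10 'a': at 10 (via fail)
pos 11 'c': at 9 (via fail)
pos 12 'a': at 10
pos 13 'b': at 11  emit P0@[13:13],P4@[11:13]
pos 14 'b': at 1 (via fail)  emit P0@[14:14]
pos 15 'a': at 7
pos 16 'c': at 8  emit P3@[14:16]
pos 17 'c': at 9 (via fail)
pos 18 'a': at 10
pos 19 'b': at 11  emit P0@[19:19],P4@[17:19]
pos 20 'c': at 2 (via fail)
pos 21 'b': at 1 (via fail)  emit P0@[21:21]
pos 22 'a': at 7
pos 23 'a': at 6 (via fail)  emit P2@[22:23]
pos 24 'a': at 6 (via fail)  emit P2@[23:24]
pos 25 'c': at 9 (via fail)
pos 26 'a': at 10
pos 27 'a': at 6 (via fail)  emit P2@[26:27]
pos 28 'b': at 1 (via fail)  emit P0@[28:28]
pos 29 'a': at 7
pos 30 'c': at 8  emit P3@[28:30]
pos 31 'b': at 1 (via fail)  emit P0@[31:31]
pos 32 'c': at 2
pos 33 'a': at 3
pos 34 'b': at 4  emit P0@[34:34],P1@[31:34],P4@[32:34]
pos 35 'a': at 7 (via fail)
pos 36 'a': at 6 (via fail)  emit P2@[35:36]
pos 37 'a': at 6 (via fail)  emit P2@[36:37]
pos 38 'b': at 1 (via fail)  emit P0@[38:38]
pos 39 'c': at 2
pos 40 'a': at 3
pos 41 'b': at 4  emit P0@[41:41],P1@[38:41],P4@[39:41]
pos 42 'a': at 7 (via fail)
pos 43 'a': at 6 (via fail)  emit P2@[42:43]
pos 44 'a': at 6 (via fail)  emit P2@[43:44]
pos 45 'b': at 1 (via fail)  emit P0@[45:45]
pos 46 'c': at 2
pos 47 'b': at 1 (via fail)  emit P0@[47:47]
pos 48 'a': at 7
pos 49 'b': at 1 (via fail)  emit P0@[49:49]
pos 50 'c': at 2
pos 51 'a': at 3
pos 52 'b': at 4  emit P0@[52:52],P1@[49:52],P4@[50:52]
pos 53 'a': at 7 (via fail)
pos 54 'a': at 6 (via fail)  emit P2@[53:54]
pos 55 'b': at 1 (via fail)  emit P0@[55:55]
pos 56 'c': at 2
pos 57 'a': at 3
pos 58 'b': at 4  emit P0@[58:58],P1@[55:58],P4@[56:58]
pos 59 'b': at 1 (via fail)  emit P0@[59:59]
pos 60 'b': at 1 (via fail)  emit P0@[60:60]
pos 61 'b': at 1 (via fail)  emit P0@[61:61]
pos 62 'b': at 1 (via fail)  emit P0@[62:62]
pos 63 'a': at 7
pos 64 'c': at 8  emit P3@[62:64]

Matches: [[0,0],[2,2],[3,2],[6,0],[6,4],[7,0],[9,3],[13,0],[13,4],[14,0],[16,3],[19,0],[19,4],[21,0],[23,2],[24,2],[27,2],[28,0],[30,3],[31,0],[34,0],[34,1],[34,4],[36,2],[37,2],[38,0],[41,0],[41,1],[41,4],[43,2],[44,2],[45,0],[47,0],[49,0],[52,0],[52,1],[52,4],[54,2],[55,0],[58,0],[58,1],[58,4],[59,0],[60,0],[61,0],[62,0],[64,3]]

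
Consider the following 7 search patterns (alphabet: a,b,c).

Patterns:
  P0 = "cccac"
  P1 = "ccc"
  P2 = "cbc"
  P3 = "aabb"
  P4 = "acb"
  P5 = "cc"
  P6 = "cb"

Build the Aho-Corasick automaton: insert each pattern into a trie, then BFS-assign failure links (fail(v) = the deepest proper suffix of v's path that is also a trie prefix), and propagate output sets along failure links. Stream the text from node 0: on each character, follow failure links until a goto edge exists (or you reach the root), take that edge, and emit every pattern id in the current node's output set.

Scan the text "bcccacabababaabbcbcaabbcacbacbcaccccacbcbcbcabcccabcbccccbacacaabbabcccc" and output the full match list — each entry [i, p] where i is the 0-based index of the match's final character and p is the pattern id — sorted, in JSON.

Build:
Trie nodes:
  n0 'ε': a→8 c→1
  n1 'c': b→6 c→2
  n2 'cc': c→3  ←P5
  n3 'ccc': a→4  ←P1
  n4 'ccca': c→5
  n5 'cccac': ·  ←P0
  n6 'cb': c→7  ←P6
  n7 'cbc': ·  ←P2
  n8 'a': a→9 c→12
  n9 'aa': b→10
  n10 'aab': b→11
  n11 'aabb': ·  ←P3
  n12 'ac': b→13
  n13 'acb': ·  ←P4

Failure links (BFS by depth):
  n1('c'): parent n0 fail=0; on 'c' 0 → fail=0;  out ∅∪∅=∅
  n8('a'): parent n0 fail=0; on 'a' 0 → fail=0;  out ∅∪∅=∅
  n2('cc'): parent n1 fail=0; on 'c' 0 → fail=1;  out {5}∪∅={5}
  n6('cb'): parent n1 fail=0; on 'b' 0 → fail=0;  out {6}∪∅={6}
  n9('aa'): parent n8 fail=0; on 'a' 0 → fail=8;  out ∅∪∅=∅
  n12('ac'): parent n8 fail=0; on 'c' 0 → fail=1;  out ∅∪∅=∅
  n3('ccc'): parent n2 fail=1; on 'c' 1 → fail=2;  out {1}∪{5}={1,5}
  n7('cbc'): parent n6 fail=0; on 'c' 0 → fail=1;  out {2}∪∅={2}
  n10('aab'): parent n9 fail=8; on 'b' 8→0 → fail=0;  out ∅∪∅=∅
  n13('acb'): parent n12 fail=1; on 'b' 1 → fail=6;  out {4}∪{6}={4,6}
  n4('ccca'): parent n3 fail=2; on 'a' 2→1→0 → fail=8;  out ∅∪∅=∅
  n11('aabb'): parent n10 fail=0; on 'b' 0 → fail=0;  out {3}∪∅={3}
  n5('cccac'): parent n4 fail=8; on 'c' 8 → fail=12;  out {0}∪∅={0}

Scan:
[0] read 'b'  n0⇒n0
[1] read 'c'  n0⇒n1
[2] read 'c'  n1⇒n2  → match P5@[1:2]
[3] read 'c'  n2⇒n3  → match P1@[1:3],P5@[2:3]
[4] read 'a'  n3⇒n4
[5] read 'c'  n4⇒n5  → match P0@[1:5]
[6] read 'a'  n5⇒n8 (fail-walked)
[7] read 'b'  n8⇒n0 (fail-walked)
[8] read 'a'  n0⇒n8
[9] read 'b'  n8⇒n0 (fail-walked)
[10] read 'a'  n0⇒n8
[11] read 'b'  n8⇒n0 (fail-walked)
[12] read 'a'  n0⇒n8
[13] read 'a'  n8⇒n9
[14] read 'b'  n9⇒n10
[15] read 'b'  n10⇒n11  → match P3@[12:15]
[16] read 'c'  n11⇒n1 (fail-walked)
[17] read 'b'  n1⇒n6  → match P6@[16:17]
[18] read 'c'  n6⇒n7  → match P2@[16:18]
[19] read 'a'  n7⇒n8 (fail-walked)
[20] read 'a'  n8⇒n9
[21] read 'b'  n9⇒n10
[22] read 'b'  n10⇒n11  → match P3@[19:22]
[23] read 'c'  n11⇒n1 (fail-walked)
[24] read 'a'  n1⇒n8 (fail-walked)
[25] read 'c'  n8⇒n12
[26] read 'b'  n12⇒n13  → match P4@[24:26],P6@[25:26]
[27] read 'a'  n13⇒n8 (fail-walked)
[28] read 'c'  n8⇒n12
[29] read 'b'  n12⇒n13  → match P4@[27:29],P6@[28:29]
[30] read 'c'  n13⇒n7 (fail-walked)  → match P2@[28:30]
[31] read 'a'  n7⇒n8 (fail-walked)
[32] read 'c'  n8⇒n12
[33] read 'c'  n12⇒n2 (fail-walked)  → match P5@[32:33]
[34] read 'c'  n2⇒n3  → match P1@[32:34],P5@[33:34]
[35] read 'c'  n3⇒n3 (fail-walked)  → match P1@[33:35],P5@[34:35]
[36] read 'a'  n3⇒n4
[37] read 'c'  n4⇒n5  → match P0@[33:37]
[38] read 'b'  n5⇒n13 (fail-walked)  → match P4@[36:38],P6@[37:38]
[39] read 'c'  n13⇒n7 (fail-walked)  → match P2@[37:39]
[40] read 'b'  n7⇒n6 (fail-walked)  → match P6@[39:40]
[41] read 'c'  n6⇒n7  → match P2@[39:41]
[42] read 'b'  n7⇒n6 (fail-walked)  → match P6@[41:42]
[43] read 'c'  n6⇒n7  → match P2@[41:43]
[44] read 'a'  n7⇒n8 (fail-walked)
[45] read 'b'  n8⇒n0 (fail-walked)
[46] read 'c'  n0⇒n1
[47] read 'c'  n1⇒n2  → match P5@[46:47]
[48] read 'c'  n2⇒n3  → match P1@[46:48],P5@[47:48]
[49] read 'a'  n3⇒n4
[50] read 'b'  n4⇒n0 (fail-walked)
[51] read 'c'  n0⇒n1
[52] read 'b'  n1⇒n6  → match P6@[51:52]
[53] read 'c'  n6⇒n7  → match P2@[51:53]
[54] read 'c'  n7⇒n2 (fail-walked)  → match P5@[53:54]
[55] read 'c'  n2⇒n3  → match P1@[53:55],P5@[54:55]
[56] read 'c'  n3⇒n3 (fail-walked)  → match P1@[54:56],P5@[55:56]
[57] read 'b'  n3⇒n6 (fail-walked)  → match P6@[56:57]
[58] read 'a'  n6⇒n8 (fail-walked)
[59] read 'c'  n8⇒n12
[60] read 'a'  n12⇒n8 (fail-walked)
[61] read 'c'  n8⇒n12
[62] read 'a'  n12⇒n8 (fail-walked)
[63] read 'a'  n8⇒n9
[64] read 'b'  n9⇒n10
[65] read 'b'  n10⇒n11  → match P3@[62:65]
[66] read 'a'  n11⇒n8 (fail-walked)
[67] read 'b'  n8⇒n0 (fail-walked)
[68] read 'c'  n0⇒n1
[69] read 'c'  n1⇒n2  → match P5@[68:69]
[70] read 'c'  n2⇒n3  → match P1@[68:70],P5@[69:70]
[71] read 'c'  n3⇒n3 (fail-walked)  → match P1@[69:71],P5@[70:71]

All matches (sorted): [[2,5],[3,1],[3,5],[5,0],[15,3],[17,6],[18,2],[22,3],[26,4],[26,6],[29,4],[29,6],[30,2],[33,5],[34,1],[34,5],[35,1],[35,5],[37,0],[38,4],[38,6],[39,2],[40,6],[41,2],[42,6],[43,2],[47,5],[48,1],[48,5],[52,6],[53,2],[54,5],[55,1],[55,5],[56,1],[56,5],[57,6],[65,3],[69,5],[70,1],[70,5],[71,1],[71,5]]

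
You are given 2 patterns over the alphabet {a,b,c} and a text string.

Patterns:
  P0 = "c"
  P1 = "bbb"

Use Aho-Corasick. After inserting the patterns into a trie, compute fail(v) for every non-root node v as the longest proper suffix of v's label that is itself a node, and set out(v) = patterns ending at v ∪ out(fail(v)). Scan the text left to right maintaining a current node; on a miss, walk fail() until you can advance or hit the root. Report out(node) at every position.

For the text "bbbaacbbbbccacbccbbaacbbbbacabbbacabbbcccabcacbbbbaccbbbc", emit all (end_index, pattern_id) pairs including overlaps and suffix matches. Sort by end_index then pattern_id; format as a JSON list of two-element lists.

Construct AC machine:
Trie nodes:
  n0 'ε': b→2 c→1
  n1 'c': ·  [P0 ends]
  n2 'b': b→3
  n3 'bb': b→4
  n4 'bbb': ·  [P1 ends]

BFS fail/out derivation:
  fail(1) 'c': from fail(0)=0 chase 'c': 0 ⇒ 0;  out={0}∪out(0)={0}
  fail(2) 'b': from fail(0)=0 chase 'b': 0 ⇒ 0;  out=∅∪out(0)=∅
  fail(3) 'bb': from fail(2)=0 chase 'b': 0 ⇒ 2;  out=∅∪out(2)=∅
  fail(4) 'bbb': from fail(3)=2 chase 'b': 2 ⇒ 3;  out={1}∪out(3)={1}

Scan:
[0] read 'b'  n0⇒n2
[1] read 'b'  n2⇒n3
[2] read 'b'  n3⇒n4  → match P1@[0:2]
[3] read 'a'  n4⇒n0 (fail-walked)
[4] read 'a'  n0⇒n0
[5] read 'c'  n0⇒n1  → match P0@[5:5]
[6] read 'b'  n1⇒n2 (fail-walked)
[7] read 'b'  n2⇒n3
[8] read 'b'  n3⇒n4  → match P1@[6:8]
[9] read 'b'  n4⇒n4 (fail-walked)  → match P1@[7:9]
[10] read 'c'  n4⇒n1 (fail-walked)  → match P0@[10:10]
[11] read 'c'  n1⇒n1 (fail-walked)  → match P0@[11:11]
[12] read 'a'  n1⇒n0 (fail-walked)
[13] read 'c'  n0⇒n1  → match P0@[13:13]
[14] read 'b'  n1⇒n2 (fail-walked)
[15] read 'c'  n2⇒n1 (fail-walked)  → match P0@[15:15]
[16] read 'c'  n1⇒n1 (fail-walked)  → match P0@[16:16]
[17] read 'b'  n1⇒n2 (fail-walked)
[18] read 'b'  n2⇒n3
[19] read 'a'  n3⇒n0 (fail-walked)
[20] read 'a'  n0⇒n0
[21] read 'c'  n0⇒n1  → match P0@[21:21]
[22] read 'b'  n1⇒n2 (fail-walked)
[23] read 'b'  n2⇒n3
[24] read 'b'  n3⇒n4  → match P1@[22:24]
[25] read 'b'  n4⇒n4 (fail-walked)  → match P1@[23:25]
[26] read 'a'  n4⇒n0 (fail-walked)
[27] read 'c'  n0⇒n1  → match P0@[27:27]
[28] read 'a'  n1⇒n0 (fail-walked)
[29] read 'b'  n0⇒n2
[30] read 'b'  n2⇒n3
[31] read 'b'  n3⇒n4  → match P1@[29:31]
[32] read 'a'  n4⇒n0 (fail-walked)
[33] read 'c'  n0⇒n1  → match P0@[33:33]
[34] read 'a'  n1⇒n0 (fail-walked)
[35] read 'b'  n0⇒n2
[36] read 'b'  n2⇒n3
[37] read 'b'  n3⇒n4  → match P1@[35:37]
[38] read 'c'  n4⇒n1 (fail-walked)  → match P0@[38:38]
[39] read 'c'  n1⇒n1 (fail-walked)  → match P0@[39:39]
[40] read 'c'  n1⇒n1 (fail-walked)  → match P0@[40:40]
[41] read 'a'  n1⇒n0 (fail-walked)
[42] read 'b'  n0⇒n2
[43] read 'c'  n2⇒n1 (fail-walked)  → match P0@[43:43]
[44] read 'a'  n1⇒n0 (fail-walked)
[45] read 'c'  n0⇒n1  → match P0@[45:45]
[46] read 'b'  n1⇒n2 (fail-walked)
[47] read 'b'  n2⇒n3
[48] read 'b'  n3⇒n4  → match P1@[46:48]
[49] read 'b'  n4⇒n4 (fail-walked)  → match P1@[47:49]
[50] read 'a'  n4⇒n0 (fail-walked)
[51] read 'c'  n0⇒n1  → match P0@[51:51]
[52] read 'c'  n1⇒n1 (fail-walked)  → match P0@[52:52]
[53] read 'b'  n1⇒n2 (fail-walked)
[54] read 'b'  n2⇒n3
[55] read 'b'  n3⇒n4  → match P1@[53:55]
[56] read 'c'  n4⇒n1 (fail-walked)  → match P0@[56:56]

Matches: [[2,1],[5,0],[8,1],[9,1],[10,0],[11,0],[13,0],[15,0],[16,0],[21,0],[24,1],[25,1],[27,0],[31,1],[33,0],[37,1],[38,0],[39,0],[40,0],[43,0],[45,0],[48,1],[49,1],[51,0],[52,0],[55,1],[56,0]]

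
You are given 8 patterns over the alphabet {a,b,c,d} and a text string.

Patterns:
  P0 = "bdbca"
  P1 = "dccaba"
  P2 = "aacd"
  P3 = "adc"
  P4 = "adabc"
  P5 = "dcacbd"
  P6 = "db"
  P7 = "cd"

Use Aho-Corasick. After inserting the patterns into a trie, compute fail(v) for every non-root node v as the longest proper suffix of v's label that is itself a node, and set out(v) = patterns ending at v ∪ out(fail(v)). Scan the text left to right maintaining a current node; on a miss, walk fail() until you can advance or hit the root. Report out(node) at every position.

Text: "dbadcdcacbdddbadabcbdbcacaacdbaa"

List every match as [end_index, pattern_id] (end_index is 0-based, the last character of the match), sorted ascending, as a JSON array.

Build automaton:
Trie nodes:
  0='ε' goto a→12 b→1 c→26 d→6
  1='b' goto d→2
  2='bd' goto b→3
  3='bdb' goto c→4
  4='bdbc' goto a→5
  5='bdbca' goto ·  ←P0
  6='d' goto b→25 c→7
  7='dc' goto a→21 c→8
  8='dcc' goto a→9
  9='dcca' goto b→10
  10='dccab' goto a→11
  11='dccaba' goto ·  ←P1
  12='a' goto a→13 d→16
  13='aa' goto c→14
  14='aac' goto d→15
  15='aacd' goto ·  ←P2
  16='ad' goto a→18 c→17
  17='adc' goto ·  ←P3
  18='ada' goto b→19
  19='adab' goto c→20
  20='adabc' goto ·  ←P4
  21='dca' goto c→22
  22='dcac' goto b→23
  23='dcacb' goto d→24
  24='dcacbd' goto ·  ←P5
  25='db' goto ·  ←P6
  26='c' goto d→27
  27='cd' goto ·  ←P7

Failure links (BFS by depth):
  n1('b'): parent n0 fail=0; on 'b' 0 → fail=0;  out ∅∪∅=∅
  n6('d'): parent n0 fail=0; on 'd' 0 → fail=0;  out ∅∪∅=∅
  n12('a'): parent n0 fail=0; on 'a' 0 → fail=0;  out ∅∪∅=∅
  n26('c'): parent n0 fail=0; on 'c' 0 → fail=0;  out ∅∪∅=∅
  n2('bd'): parent n1 fail=0; on 'd' 0 → fail=6;  out ∅∪∅=∅
  n7('dc'): parent n6 fail=0; on 'c' 0 → fail=26;  out ∅∪∅=∅
  n13('aa'): parent n12 fail=0; on 'a' 0 → fail=12;  out ∅∪∅=∅
  n16('ad'): parent n12 fail=0; on 'd' 0 → fail=6;  out ∅∪∅=∅
  n25('db'): parent n6 fail=0; on 'b' 0 → fail=1;  out {6}∪∅={6}
  n27('cd'): parent n26 fail=0; on 'd' 0 → fail=6;  out {7}∪∅={7}
  n3('bdb'): parent n2 fail=6; on 'b' 6 → fail=25;  out ∅∪{6}={6}
  n8('dcc'): parent n7 fail=26; on 'c' 26→0 → fail=26;  out ∅∪∅=∅
  n14('aac'): parent n13 fail=12; on 'c' 12→0 → fail=26;  out ∅∪∅=∅
  n17('adc'): parent n16 fail=6; on 'c' 6 → fail=7;  out {3}∪∅={3}
  n18('ada'): parent n16 fail=6; on 'a' 6→0 → fail=12;  out ∅∪∅=∅
  n21('dca'): parent n7 fail=26; on 'a' 26→0 → fail=12;  out ∅∪∅=∅
  n4('bdbc'): parent n3 fail=25; on 'c' 25→1→0 → fail=26;  out ∅∪∅=∅
  n9('dcca'): parent n8 fail=26; on 'a' 26→0 → fail=12;  out ∅∪∅=∅
  n15('aacd'): parent n14 fail=26; on 'd' 26 → fail=27;  out {2}∪{7}={2,7}
  n19('adab'): parent n18 fail=12; on 'b' 12→0 → fail=1;  out ∅∪∅=∅
  n22('dcac'): parent n21 fail=12; on 'c' 12→0 → fail=26;  out ∅∪∅=∅
  n5('bdbca'): parent n4 fail=26; on 'a' 26→0 → fail=12;  out {0}∪∅={0}
  n10('dccab'): parent n9 fail=12; on 'b' 12→0 → fail=1;  out ∅∪∅=∅
  n20('adabc'): parent n19 fail=1; on 'c' 1→0 → fail=26;  out {4}∪∅={4}
  n23('dcacb'): parent n22 fail=26; on 'b' 26→0 → fail=1;  out ∅∪∅=∅
  n11('dccaba'): parent n10 fail=1; on 'a' 1→0 → fail=12;  out {1}∪∅={1}
  n24('dcacbd'): parent n23 fail=1; on 'd' 1 → fail=2;  out {5}∪∅={5}

Run:
i=0 'd': node 0→6
i=1 'b': node 6→25  → match P6@[0:1]
i=2 'a': node 25→12 (fail-walked)
i=3 'd': node 12→16
i=4 'c': node 16→17  → match P3@[2:4]
i=5 'd': node 17→27 (fail-walked)  → match P7@[4:5]
i=6 'c': node 27→7 (fail-walked)
i=7 'a': node 7→21
i=8 'c': node 21→22
i=9 'b': node 22→23
i=10 'd': node 23→24  → match P5@[5:10]
i=11 'd': node 24→6 (fail-walked)
i=12 'd': node 6→6 (fail-walked)
i=13 'b': node 6→25  → match P6@[12:13]
i=14 'a': node 25→12 (fail-walked)
i=15 'd': node 12→16
i=16 'a': node 16→18
i=17 'b': node 18→19
i=18 'c': node 19→20  → match P4@[14:18]
i=19 'b': node 20→1 (fail-walked)
i=20 'd': node 1→2
i=21 'b': node 2→3  → match P6@[20:21]
i=22 'c': node 3→4
i=23 'a': node 4→5  → match P0@[19:23]
i=24 'c': node 5→26 (fail-walked)
i=25 'a': node 26→12 (fail-walked)
i=26 'a': node 12→13
i=27 'c': node 13→14
i=28 'd': node 14→15  → match P2@[25:28],P7@[27:28]
i=29 'b': node 15→25 (fail-walked)  → match P6@[28:29]
i=30 'a': node 25→12 (fail-walked)
i=31 'a': node 12→13

Matches: [[1,6],[4,3],[5,7],[10,5],[13,6],[18,4],[21,6],[23,0],[28,2],[28,7],[29,6]]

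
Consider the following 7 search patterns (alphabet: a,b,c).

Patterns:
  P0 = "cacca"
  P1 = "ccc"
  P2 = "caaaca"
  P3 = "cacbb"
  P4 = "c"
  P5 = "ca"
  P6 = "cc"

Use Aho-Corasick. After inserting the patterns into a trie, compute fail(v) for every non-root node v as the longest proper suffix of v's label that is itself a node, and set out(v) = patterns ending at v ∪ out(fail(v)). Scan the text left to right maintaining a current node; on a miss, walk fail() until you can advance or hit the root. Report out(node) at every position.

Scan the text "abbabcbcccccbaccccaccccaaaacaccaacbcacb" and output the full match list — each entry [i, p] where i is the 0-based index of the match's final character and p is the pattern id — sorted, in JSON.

Build automaton:
Trie (insert patterns):
  0='ε' goto c→1
  1='c' goto a→2 c→6  ←P4
  2='ca' goto a→8 c→3  ←P5
  3='cac' goto b→12 c→4
  4='cacc' goto a→5
  5='cacca' goto ·  ←P0
  6='cc' goto c→7  ←P6
  7='ccc' goto ·  ←P1
  8='caa' goto a→9
  9='caaa' goto c→10
  10='caaac' goto a→11
  11='caaaca' goto ·  ←P2
  12='cacb' goto b→13
  13='cacbb' goto ·  ←P3

BFS fail/out derivation:
  fail(1) 'c': from fail(0)=0 chase 'c': 0 ⇒ 0;  out={4}∪out(0)={4}
  fail(2) 'ca': from fail(1)=0 chase 'a': 0 ⇒ 0;  out={5}∪out(0)={5}
  fail(6) 'cc': from fail(1)=0 chase 'c': 0 ⇒ 1;  out={6}∪out(1)={4,6}
  fail(3) 'cac': from fail(2)=0 chase 'c': 0 ⇒ 1;  out=∅∪out(1)={4}
  fail(7) 'ccc': from fail(6)=1 chase 'c': 1 ⇒ 6;  out={1}∪out(6)={1,4,6}
  fail(8) 'caa': from fail(2)=0 chase 'a': 0 ⇒ 0;  out=∅∪out(0)=∅
  fail(4) 'cacc': from fail(3)=1 chase 'c': 1 ⇒ 6;  out=∅∪out(6)={4,6}
  fail(9) 'caaa': from fail(8)=0 chase 'a': 0 ⇒ 0;  out=∅∪out(0)=∅
  fail(12) 'cacb': from fail(3)=1 chase 'b': 1→0 ⇒ 0;  out=∅∪out(0)=∅
  fail(5) 'cacca': from fail(4)=6 chase 'a': 6→1 ⇒ 2;  out={0}∪out(2)={0,5}
  fail(10) 'caaac': from fail(9)=0 chase 'c': 0 ⇒ 1;  out=∅∪out(1)={4}
  fail(13) 'cacbb': from fail(12)=0 chase 'b': 0 ⇒ 0;  out={3}∪out(0)={3}
  fail(11) 'caaaca': from fail(10)=1 chase 'a': 1 ⇒ 2;  out={2}∪out(2)={2,5}

Scan:
[0] read 'a'  n0⇒n0
[1] read 'b'  n0⇒n0
[2] read 'b'  n0⇒n0
[3] read 'a'  n0⇒n0
[4] read 'b'  n0⇒n0
[5] read 'c'  n0⇒n1  ** P4@[5:5]
[6] read 'b'  n1⇒n0 (fail-walked)
[7] read 'c'  n0⇒n1  ** P4@[7:7]
[8] read 'c'  n1⇒n6  ** P4@[8:8],P6@[7:8]
[9] read 'c'  n6⇒n7  ** P1@[7:9],P4@[9:9],P6@[8:9]
[10] read 'c'  n7⇒n7 (fail-walked)  ** P1@[8:10],P4@[10:10],P6@[9:10]
[11] read 'c'  n7⇒n7 (fail-walked)  ** P1@[9:11],P4@[11:11],P6@[10:11]
[12] read 'b'  n7⇒n0 (fail-walked)
[13] read 'a'  n0⇒n0
[14] read 'c'  n0⇒n1  ** P4@[14:14]
[15] read 'c'  n1⇒n6  ** P4@[15:15],P6@[14:15]
[16] read 'c'  n6⇒n7  ** P1@[14:16],P4@[16:16],P6@[15:16]
[17] read 'c'  n7⇒n7 (fail-walked)  ** P1@[15:17],P4@[17:17],P6@[16:17]
[18] read 'a'  n7⇒n2 (fail-walked)  ** P5@[17:18]
[19] read 'c'  n2⇒n3  ** P4@[19:19]
[20] read 'c'  n3⇒n4  ** P4@[20:20],P6@[19:20]
[21] read 'c'  n4⇒n7 (fail-walked)  ** P1@[19:21],P4@[21:21],P6@[20:21]
[22] read 'c'  n7⇒n7 (fail-walked)  ** P1@[20:22],P4@[22:22],P6@[21:22]
[23] read 'a'  n7⇒n2 (fail-walked)  ** P5@[22:23]
[24] read 'a'  n2⇒n8
[25] read 'a'  n8⇒n9
[26] read 'a'  n9⇒n0 (fail-walked)
[27] read 'c'  n0⇒n1  ** P4@[27:27]
[28] read 'a'  n1⇒n2  ** P5@[27:28]
[29] read 'c'  n2⇒n3  ** P4@[29:29]
[30] read 'c'  n3⇒n4  ** P4@[30:30],P6@[29:30]
[31] read 'a'  n4⇒n5  ** P0@[27:31],P5@[30:31]
[32] read 'a'  n5⇒n8 (fail-walked)
[33] read 'c'  n8⇒n1 (fail-walked)  ** P4@[33:33]
[34] read 'b'  n1⇒n0 (fail-walked)
[35] read 'c'  n0⇒n1  ** P4@[35:35]
[36] read 'a'  n1⇒n2  ** P5@[35:36]
[37] read 'c'  n2⇒n3  ** P4@[37:37]
[38] read 'b'  n3⇒n12

All matches (sorted): [[5,4],[7,4],[8,4],[8,6],[9,1],[9,4],[9,6],[10,1],[10,4],[10,6],[11,1],[11,4],[11,6],[14,4],[15,4],[15,6],[16,1],[16,4],[16,6],[17,1],[17,4],[17,6],[18,5],[19,4],[20,4],[20,6],[21,1],[21,4],[21,6],[22,1],[22,4],[22,6],[23,5],[27,4],[28,5],[29,4],[30,4],[30,6],[31,0],[31,5],[33,4],[35,4],[36,5],[37,4]]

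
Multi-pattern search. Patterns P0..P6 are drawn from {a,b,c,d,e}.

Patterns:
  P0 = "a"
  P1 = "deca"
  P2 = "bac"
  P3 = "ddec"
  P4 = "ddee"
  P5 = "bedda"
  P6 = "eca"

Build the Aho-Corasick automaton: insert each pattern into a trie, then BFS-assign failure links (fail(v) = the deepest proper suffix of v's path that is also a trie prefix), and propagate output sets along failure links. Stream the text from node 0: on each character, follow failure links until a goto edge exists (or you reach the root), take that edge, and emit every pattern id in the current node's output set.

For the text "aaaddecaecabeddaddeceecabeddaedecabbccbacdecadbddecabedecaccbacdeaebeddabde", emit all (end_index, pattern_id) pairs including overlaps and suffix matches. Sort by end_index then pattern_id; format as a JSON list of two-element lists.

Construct AC machine:
Trie nodes:
  0='ε' goto a→1 b→6 d→2 e→17
  1='a' goto ·  ←P0
  2='d' goto d→9 e→3
  3='de' goto c→4
  4='dec' goto a→5
  5='deca' goto ·  ←P1
  6='b' goto a→7 e→13
  7='ba' goto c→8
  8='bac' goto ·  ←P2
  9='dd' goto e→10
  10='dde' goto c→11 e→12
  11='ddec' goto ·  ←P3
  12='ddee' goto ·  ←P4
  13='be' goto d→14
  14='bed' goto d→15
  15='bedd' goto a→16
  16='bedda' goto ·  ←P5
  17='e' goto c→18
  18='ec' goto a→19
  19='eca' goto ·  ←P6

Failure links (BFS by depth):
  n1('a'): parent n0 fail=0; on 'a' 0 → fail=0;  out {0}∪∅={0}
  n2('d'): parent n0 fail=0; on 'd' 0 → fail=0;  out ∅∪∅=∅
  n6('b'): parent n0 fail=0; on 'b' 0 → fail=0;  out ∅∪∅=∅
  n17('e'): parent n0 fail=0; on 'e' 0 → fail=0;  out ∅∪∅=∅
  n3('de'): parent n2 fail=0; on 'e' 0 → fail=17;  out ∅∪∅=∅
  n7('ba'): parent n6 fail=0; on 'a' 0 → fail=1;  out ∅∪{0}={0}
  n9('dd'): parent n2 fail=0; on 'd' 0 → fail=2;  out ∅∪∅=∅
  n13('be'): parent n6 fail=0; on 'e' 0 → fail=17;  out ∅∪∅=∅
  n18('ec'): parent n17 fail=0; on 'c' 0 → fail=0;  out ∅∪∅=∅
  n4('dec'): parent n3 fail=17; on 'c' 17 → fail=18;  out ∅∪∅=∅
  n8('bac'): parent n7 fail=1; on 'c' 1→0 → fail=0;  out {2}∪∅={2}
  n10('dde'): parent n9 fail=2; on 'e' 2 → fail=3;  out ∅∪∅=∅
  n14('bed'): parent n13 fail=17; on 'd' 17→0 → fail=2;  out ∅∪∅=∅
  n19('eca'): parent n18 fail=0; on 'a' 0 → fail=1;  out {6}∪{0}={0,6}
  n5('deca'): parent n4 fail=18; on 'a' 18 → fail=19;  out {1}∪{0,6}={0,1,6}
  n11('ddec'): parent n10 fail=3; on 'c' 3 → fail=4;  out {3}∪∅={3}
  n12('ddee'): parent n10 fail=3; on 'e' 3→17→0 → fail=17;  out {4}∪∅={4}
  n15('bedd'): parent n14 fail=2; on 'd' 2 → fail=9;  out ∅∪∅=∅
  n16('bedda'): parent n15 fail=9; on 'a' 9→2→0 → fail=1;  out {5}∪{0}={0,5}

Scan:
pos 0 'a': at 1  ** P0@[0:0]
pos 1 'a': at 1 (via fail)  ** P0@[1:1]
pos 2 'a': at 1 (via fail)  ** P0@[2:2]
pos 3 'd': at 2 (via fail)
pos 4 'd': at 9
pos 5 'e': at 10
pos 6 'c': at 11  ** P3@[3:6]
pos 7 'a': at 5 (via fail)  ** P0@[7:7],P1@[4:7],P6@[5:7]
pos 8 'e': at 17 (via fail)
pos 9 'c': at 18
pos 10 'a': at 19  ** P0@[10:10],P6@[8:10]
pos 11 'b': at 6 (via fail)
pos 12 'e': at 13
pos 13 'd': at 14
pos 14 'd': at 15
pos 15 'a': at 16  ** P0@[15:15],P5@[11:15]
pos 16 'd': at 2 (via fail)
pos 17 'd': at 9
pos 18 'e': at 10
pos 19 'c': at 11  ** P3@[16:19]
pos 20 'e': at 17 (via fail)
pos 21 'e': at 17 (via fail)
pos 22 'c': at 18
pos 23 'a': at 19  ** P0@[23:23],P6@[21:23]
pos 24 'b': at 6 (via fail)
pos 25 'e': at 13
pos 26 'd': at 14
pos 27 'd': at 15
pos 28 'a': at 16  ** P0@[28:28],P5@[24:28]
pos 29 'e': at 17 (via fail)
pos 30 'd': at 2 (via fail)
pos 31 'e': at 3
pos 32 'c': at 4
pos 33 'a': at 5  ** P0@[33:33],P1@[30:33],P6@[31:33]
pos 34 'b': at 6 (via fail)
pos 35 'b': at 6 (via fail)
pos 36 'c': at 0 (via fail)
pos 37 'c': at 0
pos 38 'b': at 6
pos 39 'a': at 7  ** P0@[39:39]
pos 40 'c': at 8  ** P2@[38:40]
pos 41 'd': at 2 (via fail)
pos 42 'e': at 3
pos 43 'c': at 4
pos 44 'a': at 5  ** P0@[44:44],P1@[41:44],P6@[42:44]
pos 45 'd': at 2 (via fail)
pos 46 'b': at 6 (via fail)
pos 47 'd': at 2 (via fail)
pos 48 'd': at 9
pos 49 'e': at 10
pos 50 'c': at 11  ** P3@[47:50]
pos 51 'a': at 5 (via fail)  ** P0@[51:51],P1@[48:51],P6@[49:51]
pos 52 'b': at 6 (via fail)
pos 53 'e': at 13
pos 54 'd': at 14
pos 55 'e': at 3 (via fail)
pos 56 'c': at 4
pos 57 'a': at 5  ** P0@[57:57],P1@[54:57],P6@[55:57]
pos 58 'c': at 0 (via fail)
pos 59 'c': at 0
pos 60 'b': at 6
pos 61 'a': at 7  ** P0@[61:61]
pos 62 'c': at 8  ** P2@[60:62]
pos 63 'd': at 2 (via fail)
pos 64 'e': at 3
pos 65 'a': at 1 (via fail)  ** P0@[65:65]
pos 66 'e': at 17 (via fail)
pos 67 'b': at 6 (via fail)
pos 68 'e': at 13
pos 69 'd': at 14
pos 70 'd': at 15
pos 71 'a': at 16  ** P0@[71:71],P5@[67:71]
pos 72 'b': at 6 (via fail)
pos 73 'd': at 2 (via fail)
pos 74 'e': at 3

Matches: [[0,0],[1,0],[2,0],[6,3],[7,0],[7,1],[7,6],[10,0],[10,6],[15,0],[15,5],[19,3],[23,0],[23,6],[28,0],[28,5],[33,0],[33,1],[33,6],[39,0],[40,2],[44,0],[44,1],[44,6],[50,3],[51,0],[51,1],[51,6],[57,0],[57,1],[57,6],[61,0],[62,2],[65,0],[71,0],[71,5]]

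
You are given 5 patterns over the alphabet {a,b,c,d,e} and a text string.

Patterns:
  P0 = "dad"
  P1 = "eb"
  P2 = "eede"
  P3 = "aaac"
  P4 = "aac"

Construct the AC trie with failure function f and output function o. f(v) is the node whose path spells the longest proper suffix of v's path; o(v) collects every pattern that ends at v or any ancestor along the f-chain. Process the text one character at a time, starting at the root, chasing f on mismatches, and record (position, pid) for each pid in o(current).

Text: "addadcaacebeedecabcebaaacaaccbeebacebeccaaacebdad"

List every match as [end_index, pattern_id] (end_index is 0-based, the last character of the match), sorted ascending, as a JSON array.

Build automaton:
Trie (insert patterns):
  n0 'ε': a→9 d→1 e→4
  n1 'd': a→2
  n2 'da': d→3
  n3 'dad': ·  [P0 ends]
  n4 'e': b→5 e→6
  n5 'eb': ·  [P1 ends]
  n6 'ee': d→7
  n7 'eed': e→8
  n8 'eede': ·  [P2 ends]
  n9 'a': a→10
  n10 'aa': a→11 c→13
  n11 'aaa': c→12
  n12 'aaac': ·  [P3 ends]
  n13 'aac': ·  [P4 ends]

BFS fail/out derivation:
  fail(1) 'd': from fail(0)=0 chase 'd': 0 ⇒ 0;  out=∅∪out(0)=∅
  fail(4) 'e': from fail(0)=0 chase 'e': 0 ⇒ 0;  out=∅∪out(0)=∅
  fail(9) 'a': from fail(0)=0 chase 'a': 0 ⇒ 0;  out=∅∪out(0)=∅
  fail(2) 'da': from fail(1)=0 chase 'a': 0 ⇒ 9;  out=∅∪out(9)=∅
  fail(5) 'eb': from fail(4)=0 chase 'b': 0 ⇒ 0;  out={1}∪out(0)={1}
  fail(6) 'ee': from fail(4)=0 chase 'e': 0 ⇒ 4;  out=∅∪out(4)=∅
  fail(10) 'aa': from fail(9)=0 chase 'a': 0 ⇒ 9;  out=∅∪out(9)=∅
  fail(3) 'dad': from fail(2)=9 chase 'd': 9→0 ⇒ 1;  out={0}∪out(1)={0}
  fail(7) 'eed': from fail(6)=4 chase 'd': 4→0 ⇒ 1;  out=∅∪out(1)=∅
  fail(11) 'aaa': from fail(10)=9 chase 'a': 9 ⇒ 10;  out=∅∪out(10)=∅
  fail(13) 'aac': from fail(10)=9 chase 'c': 9→0 ⇒ 0;  out={4}∪out(0)={4}
  fail(8) 'eede': from fail(7)=1 chase 'e': 1→0 ⇒ 4;  out={2}∪out(4)={2}
  fail(12) 'aaac': from fail(11)=10 chase 'c': 10 ⇒ 13;  out={3}∪out(13)={3,4}

Scan:
[0] read 'a'  n0⇒n9
[1] read 'd'  n9⇒n1 ·f
[2] read 'd'  n1⇒n1 ·f
[3] read 'a'  n1⇒n2
[4] read 'd'  n2⇒n3  → match P0@[2:4]
[5] read 'c'  n3⇒n0 ·f
[6] read 'a'  n0⇒n9
[7] read 'a'  n9⇒n10
[8] read 'c'  n10⇒n13  → match P4@[6:8]
[9] read 'e'  n13⇒n4 ·f
[10] read 'b'  n4⇒n5  → match P1@[9:10]
[11] read 'e'  n5⇒n4 ·f
[12] read 'e'  n4⇒n6
[13] read 'd'  n6⇒n7
[14] read 'e'  n7⇒n8  → match P2@[11:14]
[15] read 'c'  n8⇒n0 ·f
[16] read 'a'  n0⇒n9
[17] read 'b'  n9⇒n0 ·f
[18] read 'c'  n0⇒n0
[19] read 'e'  n0⇒n4
[20] read 'b'  n4⇒n5  → match P1@[19:20]
[21] read 'a'  n5⇒n9 ·f
[22] read 'a'  n9⇒n10
[23] read 'a'  n10⇒n11
[24] read 'c'  n11⇒n12  → match P3@[21:24],P4@[22:24]
[25] read 'a'  n12⇒n9 ·f
[26] read 'a'  n9⇒n10
[27] read 'c'  n10⇒n13  → match P4@[25:27]
[28] read 'c'  n13⇒n0 ·f
[29] read 'b'  n0⇒n0
[30] read 'e'  n0⇒n4
[31] read 'e'  n4⇒n6
[32] read 'b'  n6⇒n5 ·f  → match P1@[31:32]
[33] read 'a'  n5⇒n9 ·f
[34] read 'c'  n9⇒n0 ·f
[35] read 'e'  n0⇒n4
[36] read 'b'  n4⇒n5  → match P1@[35:36]
[37] read 'e'  n5⇒n4 ·f
[38] read 'c'  n4⇒n0 ·f
[39] read 'c'  n0⇒n0
[40] read 'a'  n0⇒n9
[41] read 'a'  n9⇒n10
[42] read 'a'  n10⇒n11
[43] read 'c'  n11⇒n12  → match P3@[40:43],P4@[41:43]
[44] read 'e'  n12⇒n4 ·f
[45] read 'b'  n4⇒n5  → match P1@[44:45]
[46] read 'd'  n5⇒n1 ·f
[47] read 'a'  n1⇒n2
[48] read 'd'  n2⇒n3  → match P0@[46:48]

Matches: [[4,0],[8,4],[10,1],[14,2],[20,1],[24,3],[24,4],[27,4],[32,1],[36,1],[43,3],[43,4],[45,1],[48,0]]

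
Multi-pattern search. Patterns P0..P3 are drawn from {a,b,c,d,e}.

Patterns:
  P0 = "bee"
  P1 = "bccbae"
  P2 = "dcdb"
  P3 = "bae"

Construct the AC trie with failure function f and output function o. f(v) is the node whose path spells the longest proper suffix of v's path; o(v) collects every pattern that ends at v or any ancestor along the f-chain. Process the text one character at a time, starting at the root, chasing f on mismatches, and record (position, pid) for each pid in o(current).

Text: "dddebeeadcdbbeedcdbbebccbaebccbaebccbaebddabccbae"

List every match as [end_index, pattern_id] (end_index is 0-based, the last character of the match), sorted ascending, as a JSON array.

Build:
Trie nodes:
  n0 'ε': b→1 d→9
  n1 'b': a→13 c→4 e→2
  n2 'be': e→3
  n3 'bee': ·  [P0 ends]
  n4 'bc': c→5
  n5 'bcc': b→6
  n6 'bccb': a→7
  n7 'bccba': e→8
  n8 'bccbae': ·  [P1 ends]
  n9 'd': c→10
  n10 'dc': d→11
  n11 'dcd': b→12
  n12 'dcdb': ·  [P2 ends]
  n13 'ba': e→14
  n14 'bae': ·  [P3 ends]

BFS fail/out derivation:
  n1('b'): parent n0 fail=0; on 'b' 0 → fail=0;  out ∅∪∅=∅
  n9('d'): parent n0 fail=0; on 'd' 0 → fail=0;  out ∅∪∅=∅
  n2('be'): parent n1 fail=0; on 'e' 0 → fail=0;  out ∅∪∅=∅
  n4('bc'): parent n1 fail=0; on 'c' 0 → fail=0;  out ∅∪∅=∅
  n10('dc'): parent n9 fail=0; on 'c' 0 → fail=0;  out ∅∪∅=∅
  n13('ba'): parent n1 fail=0; on 'a' 0 → fail=0;  out ∅∪∅=∅
  n3('bee'): parent n2 fail=0; on 'e' 0 → fail=0;  out {0}∪∅={0}
  n5('bcc'): parent n4 fail=0; on 'c' 0 → fail=0;  out ∅∪∅=∅
  n11('dcd'): parent n10 fail=0; on 'd' 0 → fail=9;  out ∅∪∅=∅
  n14('bae'): parent n13 fail=0; on 'e' 0 → fail=0;  out {3}∪∅={3}
  n6('bccb'): parent n5 fail=0; on 'b' 0 → fail=1;  out ∅∪∅=∅
  n12('dcdb'): parent n11 fail=9; on 'b' 9→0 → fail=1;  out {2}∪∅={2}
  n7('bccba'): parent n6 fail=1; on 'a' 1 → fail=13;  out ∅∪∅=∅
  n8('bccbae'): parent n7 fail=13; on 'e' 13 → fail=14;  out {1}∪{3}={1,3}

Text stream:
i=0 'd': node 0→9
i=1 'd': node 9→9 ·f
i=2 'd': node 9→9 ·f
i=3 'e': node 9→0 ·f
i=4 'b': node 0→1
i=5 'e': node 1→2
i=6 'e': node 2→3  ** P0@[4:6]
i=7 'a': node 3→0 ·f
i=8 'd': node 0→9
i=9 'c': node 9→10
i=10 'd': node 10→11
i=11 'b': node 11→12  ** P2@[8:11]
i=12 'b': node 12→1 ·f
i=13 'e': node 1→2
i=14 'e': node 2→3  ** P0@[12:14]
i=15 'd': node 3→9 ·f
i=16 'c': node 9→10
i=17 'd': node 10→11
i=18 'b': node 11→12  ** P2@[15:18]
i=19 'b': node 12→1 ·f
i=20 'e': node 1→2
i=21 'b': node 2→1 ·f
i=22 'c': node 1→4
i=23 'c': node 4→5
i=24 'b': node 5→6
i=25 'a': node 6→7
i=26 'e': node 7→8  ** P1@[21:26],P3@[24:26]
i=27 'b': node 8→1 ·f
i=28 'c': node 1→4
i=29 'c': node 4→5
i=30 'b': node 5→6
i=31 'a': node 6→7
i=32 'e': node 7→8  ** P1@[27:32],P3@[30:32]
i=33 'b': node 8→1 ·f
i=34 'c': node 1→4
i=35 'c': node 4→5
i=36 'b': node 5→6
i=37 'a': node 6→7
i=38 'e': node 7→8  ** P1@[33:38],P3@[36:38]
i=39 'b': node 8→1 ·f
i=40 'd': node 1→9 ·f
i=41 'd': node 9→9 ·f
i=42 'a': node 9→0 ·f
i=43 'b': node 0→1
i=44 'c': node 1→4
i=45 'c': node 4→5
i=46 'b': node 5→6
i=47 'a': node 6→7
i=48 'e': node 7→8  ** P1@[43:48],P3@[46:48]

Result: [[6,0],[11,2],[14,0],[18,2],[26,1],[26,3],[32,1],[32,3],[38,1],[38,3],[48,1],[48,3]]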